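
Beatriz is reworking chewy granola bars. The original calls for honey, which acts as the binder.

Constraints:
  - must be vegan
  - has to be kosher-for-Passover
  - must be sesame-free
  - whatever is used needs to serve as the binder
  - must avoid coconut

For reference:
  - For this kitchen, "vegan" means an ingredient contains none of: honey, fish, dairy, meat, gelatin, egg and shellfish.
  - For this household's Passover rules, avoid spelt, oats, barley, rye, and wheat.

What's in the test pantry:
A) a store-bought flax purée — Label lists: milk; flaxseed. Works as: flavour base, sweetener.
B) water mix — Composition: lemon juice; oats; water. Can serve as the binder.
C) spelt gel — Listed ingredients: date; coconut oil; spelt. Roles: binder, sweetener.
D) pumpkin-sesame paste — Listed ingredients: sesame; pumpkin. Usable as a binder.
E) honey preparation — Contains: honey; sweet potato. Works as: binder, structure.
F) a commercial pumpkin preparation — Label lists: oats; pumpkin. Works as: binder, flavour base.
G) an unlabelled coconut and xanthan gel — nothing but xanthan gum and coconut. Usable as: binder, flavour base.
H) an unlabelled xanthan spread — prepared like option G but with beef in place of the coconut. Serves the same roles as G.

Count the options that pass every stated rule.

0

A: not usable as a binder; has milk, so not vegan — no
B: has oats, so not kosher-for-Passover — out
C: has spelt, so not kosher-for-Passover; has coconut oil, so not coconut-free — reject
D: has sesame, so not sesame-free — reject
E: has honey, so not vegan — no
F: has oats, so not kosher-for-Passover — no
G: has coconut, so not coconut-free — no
H: has beef, so not vegan — out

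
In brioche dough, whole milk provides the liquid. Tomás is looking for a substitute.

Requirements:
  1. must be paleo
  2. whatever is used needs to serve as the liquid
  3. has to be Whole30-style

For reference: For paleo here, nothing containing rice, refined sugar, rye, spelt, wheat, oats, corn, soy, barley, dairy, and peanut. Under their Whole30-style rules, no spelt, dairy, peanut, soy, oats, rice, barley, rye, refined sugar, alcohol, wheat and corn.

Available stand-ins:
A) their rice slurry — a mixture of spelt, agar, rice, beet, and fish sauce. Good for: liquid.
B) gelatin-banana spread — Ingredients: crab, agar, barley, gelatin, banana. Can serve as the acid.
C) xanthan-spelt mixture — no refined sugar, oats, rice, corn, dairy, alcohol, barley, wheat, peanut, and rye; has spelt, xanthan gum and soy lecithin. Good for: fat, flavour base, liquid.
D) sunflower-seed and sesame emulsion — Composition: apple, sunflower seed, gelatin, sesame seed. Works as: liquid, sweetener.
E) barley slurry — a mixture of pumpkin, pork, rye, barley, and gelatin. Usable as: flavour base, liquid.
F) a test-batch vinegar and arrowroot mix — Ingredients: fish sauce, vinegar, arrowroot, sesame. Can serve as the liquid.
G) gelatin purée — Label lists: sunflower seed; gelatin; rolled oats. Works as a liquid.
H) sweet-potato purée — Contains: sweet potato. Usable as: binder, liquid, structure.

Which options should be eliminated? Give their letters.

A: has rice, so not paleo; has rice, so not Whole30-style — reject
B: not usable as a liquid; has barley, so not paleo (and 1 more) — reject
C: has soy lecithin, so not paleo; has soy lecithin, so not Whole30-style — no
D: every rule checks out — valid
E: has barley, so not paleo; has barley, so not Whole30-style — no
F: works as a liquid, paleo, Whole30-style — OK
G: has rolled oats, so not paleo; has rolled oats, so not Whole30-style — out
H: works as a liquid, Whole30-style, paleo — valid

A, B, C, E, G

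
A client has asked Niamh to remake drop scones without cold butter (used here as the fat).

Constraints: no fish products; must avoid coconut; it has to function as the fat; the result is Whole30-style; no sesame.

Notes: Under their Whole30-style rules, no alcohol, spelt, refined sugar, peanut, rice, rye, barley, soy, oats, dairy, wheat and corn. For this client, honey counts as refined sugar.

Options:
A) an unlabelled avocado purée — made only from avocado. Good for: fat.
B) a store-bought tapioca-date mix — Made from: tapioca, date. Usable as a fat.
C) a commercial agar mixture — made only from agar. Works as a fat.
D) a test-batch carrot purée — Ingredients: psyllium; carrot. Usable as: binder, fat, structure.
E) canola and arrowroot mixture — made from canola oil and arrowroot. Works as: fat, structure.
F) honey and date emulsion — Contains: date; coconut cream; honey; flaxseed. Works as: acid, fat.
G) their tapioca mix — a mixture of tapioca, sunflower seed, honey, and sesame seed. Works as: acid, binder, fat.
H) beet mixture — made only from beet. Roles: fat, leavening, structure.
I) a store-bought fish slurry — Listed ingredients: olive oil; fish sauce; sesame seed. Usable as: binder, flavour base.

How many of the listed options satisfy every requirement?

A: only avocado; none excluded — OK
B: nothing on the exclusion list — valid
C: no sesame, no fish — keep
D: only psyllium and carrot; none excluded — valid
E: works as a fat, Whole30-style, no coconut — keep
F: has honey, so not Whole30-style; has coconut cream, so not coconut-free — reject
G: has honey, so not Whole30-style; has sesame seed, so not sesame-free — out
H: works as a fat, no fish, Whole30-style — keep
I: not usable as a fat; has sesame seed, so not sesame-free (and 1 more) — no

6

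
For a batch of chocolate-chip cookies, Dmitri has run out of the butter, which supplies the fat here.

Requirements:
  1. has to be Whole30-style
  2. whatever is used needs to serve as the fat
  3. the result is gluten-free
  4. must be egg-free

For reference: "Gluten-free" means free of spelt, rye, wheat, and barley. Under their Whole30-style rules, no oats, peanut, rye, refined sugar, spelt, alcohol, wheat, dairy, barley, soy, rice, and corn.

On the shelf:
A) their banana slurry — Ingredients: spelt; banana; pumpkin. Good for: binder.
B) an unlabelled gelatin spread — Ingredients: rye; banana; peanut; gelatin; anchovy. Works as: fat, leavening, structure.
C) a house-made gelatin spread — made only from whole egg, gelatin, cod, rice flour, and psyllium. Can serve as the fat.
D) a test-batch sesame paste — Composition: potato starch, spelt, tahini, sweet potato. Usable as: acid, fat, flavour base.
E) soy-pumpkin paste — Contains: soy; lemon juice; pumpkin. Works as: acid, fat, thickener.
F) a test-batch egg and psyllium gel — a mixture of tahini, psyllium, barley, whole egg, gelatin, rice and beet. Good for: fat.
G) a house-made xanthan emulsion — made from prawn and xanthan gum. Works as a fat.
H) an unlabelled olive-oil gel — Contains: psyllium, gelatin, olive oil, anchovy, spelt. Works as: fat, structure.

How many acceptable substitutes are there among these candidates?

A: not usable as a fat; has spelt, so not gluten-free (and 1 more) — reject
B: has rye, so not gluten-free; has peanut, so not Whole30-style — out
C: has rice flour, so not Whole30-style; has whole egg, so not egg-free — reject
D: has spelt, so not gluten-free; has spelt, so not Whole30-style — out
E: has soy, so not Whole30-style — out
F: has barley, so not gluten-free; has barley, so not Whole30-style (and 1 more) — out
G: only prawn and xanthan gum; none excluded — valid
H: has spelt, so not gluten-free; has spelt, so not Whole30-style — out

1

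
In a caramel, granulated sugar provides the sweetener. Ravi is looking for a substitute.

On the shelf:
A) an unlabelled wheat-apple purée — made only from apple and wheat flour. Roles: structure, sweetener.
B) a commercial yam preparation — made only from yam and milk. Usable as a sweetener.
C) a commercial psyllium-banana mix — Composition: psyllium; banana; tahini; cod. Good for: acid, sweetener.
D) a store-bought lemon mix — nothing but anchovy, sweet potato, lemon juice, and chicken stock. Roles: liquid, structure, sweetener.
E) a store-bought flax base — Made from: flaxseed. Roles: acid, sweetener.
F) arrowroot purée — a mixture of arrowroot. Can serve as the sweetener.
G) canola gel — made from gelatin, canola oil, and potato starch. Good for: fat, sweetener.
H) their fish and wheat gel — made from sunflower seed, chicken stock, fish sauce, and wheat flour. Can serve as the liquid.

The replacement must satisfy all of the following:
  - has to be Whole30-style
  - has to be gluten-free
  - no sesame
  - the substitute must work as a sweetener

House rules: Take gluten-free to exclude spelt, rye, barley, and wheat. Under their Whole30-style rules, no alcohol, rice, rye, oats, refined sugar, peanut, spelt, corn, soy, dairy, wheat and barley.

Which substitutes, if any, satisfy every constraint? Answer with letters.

D, E, F, G

A: has wheat flour, so not gluten-free; has wheat flour, so not Whole30-style — reject
B: has milk, so not Whole30-style — out
C: has tahini, so not sesame-free — out
D: anchovy and chicken stock etc. — none of it excluded — keep
E: only flaxseed; none excluded — valid
F: works as a sweetener, Whole30-style, gluten-free — keep
G: works as a sweetener, Whole30-style, gluten-free — OK
H: not usable as a sweetener; has wheat flour, so not gluten-free (and 1 more) — out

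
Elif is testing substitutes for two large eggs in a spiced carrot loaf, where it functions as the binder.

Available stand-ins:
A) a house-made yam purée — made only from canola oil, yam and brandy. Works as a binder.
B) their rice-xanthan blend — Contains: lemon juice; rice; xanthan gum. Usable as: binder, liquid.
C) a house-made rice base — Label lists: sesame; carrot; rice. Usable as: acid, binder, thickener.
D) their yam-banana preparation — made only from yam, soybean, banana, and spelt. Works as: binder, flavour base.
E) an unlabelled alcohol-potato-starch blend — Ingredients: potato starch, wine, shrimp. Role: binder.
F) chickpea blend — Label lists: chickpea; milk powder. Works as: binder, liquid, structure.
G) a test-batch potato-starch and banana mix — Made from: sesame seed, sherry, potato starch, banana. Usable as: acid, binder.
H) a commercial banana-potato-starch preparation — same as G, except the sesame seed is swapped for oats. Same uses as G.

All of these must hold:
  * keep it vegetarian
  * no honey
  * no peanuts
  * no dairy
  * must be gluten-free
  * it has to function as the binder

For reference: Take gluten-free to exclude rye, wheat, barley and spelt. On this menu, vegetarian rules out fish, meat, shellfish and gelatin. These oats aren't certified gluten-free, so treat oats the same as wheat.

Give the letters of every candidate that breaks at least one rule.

A: no dairy, vegetarian — valid
B: works as a binder, vegetarian, gluten-free — valid
C: all constraints satisfied — keep
D: has spelt, so not gluten-free — reject
E: has shrimp, so not vegetarian — out
F: has milk powder, so not dairy-free — out
G: works as a binder, no honey, gluten-free — valid
H: has oats, so not gluten-free — out

D, E, F, H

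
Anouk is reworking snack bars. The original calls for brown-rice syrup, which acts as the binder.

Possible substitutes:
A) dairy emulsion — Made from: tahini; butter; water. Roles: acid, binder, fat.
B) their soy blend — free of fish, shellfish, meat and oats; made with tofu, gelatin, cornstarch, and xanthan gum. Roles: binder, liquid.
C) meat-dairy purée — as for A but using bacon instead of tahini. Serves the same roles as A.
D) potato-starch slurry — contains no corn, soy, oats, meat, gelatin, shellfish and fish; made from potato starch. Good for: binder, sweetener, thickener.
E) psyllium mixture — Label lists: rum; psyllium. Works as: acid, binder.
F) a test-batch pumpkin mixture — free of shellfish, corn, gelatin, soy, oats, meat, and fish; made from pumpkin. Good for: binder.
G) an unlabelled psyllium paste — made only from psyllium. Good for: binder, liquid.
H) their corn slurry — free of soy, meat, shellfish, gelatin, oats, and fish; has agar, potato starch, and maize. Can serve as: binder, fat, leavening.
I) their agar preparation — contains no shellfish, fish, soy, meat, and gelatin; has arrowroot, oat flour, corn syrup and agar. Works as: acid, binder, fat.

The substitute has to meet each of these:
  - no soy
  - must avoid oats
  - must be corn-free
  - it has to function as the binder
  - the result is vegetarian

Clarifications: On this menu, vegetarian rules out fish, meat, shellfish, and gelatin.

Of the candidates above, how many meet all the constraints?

A: only butter, tahini and water; none excluded — valid
B: has gelatin, so not vegetarian; has tofu, so not soy-free (and 1 more) — no
C: has bacon, so not vegetarian — out
D: every rule checks out — keep
E: vegetarian, no oats — OK
F: works as a binder, no soy, no corn — OK
G: only psyllium; none excluded — OK
H: has maize, so not corn-free — no
I: has corn syrup, so not corn-free; has oat flour, so not oat-free — no

5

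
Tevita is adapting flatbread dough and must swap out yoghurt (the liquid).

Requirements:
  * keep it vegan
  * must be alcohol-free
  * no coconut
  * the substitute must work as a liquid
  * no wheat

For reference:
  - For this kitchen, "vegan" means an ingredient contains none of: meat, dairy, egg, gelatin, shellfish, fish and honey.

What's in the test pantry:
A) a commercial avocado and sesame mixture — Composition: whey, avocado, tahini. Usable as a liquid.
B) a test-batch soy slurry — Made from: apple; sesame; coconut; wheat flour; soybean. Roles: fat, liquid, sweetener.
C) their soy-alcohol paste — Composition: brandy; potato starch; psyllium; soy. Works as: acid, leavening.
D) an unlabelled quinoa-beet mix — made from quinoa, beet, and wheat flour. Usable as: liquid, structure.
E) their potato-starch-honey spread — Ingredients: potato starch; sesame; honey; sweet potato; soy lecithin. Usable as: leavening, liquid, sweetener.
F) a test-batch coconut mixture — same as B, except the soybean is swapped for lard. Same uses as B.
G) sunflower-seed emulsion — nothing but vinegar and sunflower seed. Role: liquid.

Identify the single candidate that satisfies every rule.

G

A: has whey, so not vegan — reject
B: has coconut, so not coconut-free; has wheat flour, so not wheat-free — out
C: not usable as a liquid; has brandy, so not alcohol-free — out
D: has wheat flour, so not wheat-free — reject
E: has honey, so not vegan — no
F: has lard, so not vegan; has coconut, so not coconut-free (and 1 more) — out
G: no coconut, no alcohol — keep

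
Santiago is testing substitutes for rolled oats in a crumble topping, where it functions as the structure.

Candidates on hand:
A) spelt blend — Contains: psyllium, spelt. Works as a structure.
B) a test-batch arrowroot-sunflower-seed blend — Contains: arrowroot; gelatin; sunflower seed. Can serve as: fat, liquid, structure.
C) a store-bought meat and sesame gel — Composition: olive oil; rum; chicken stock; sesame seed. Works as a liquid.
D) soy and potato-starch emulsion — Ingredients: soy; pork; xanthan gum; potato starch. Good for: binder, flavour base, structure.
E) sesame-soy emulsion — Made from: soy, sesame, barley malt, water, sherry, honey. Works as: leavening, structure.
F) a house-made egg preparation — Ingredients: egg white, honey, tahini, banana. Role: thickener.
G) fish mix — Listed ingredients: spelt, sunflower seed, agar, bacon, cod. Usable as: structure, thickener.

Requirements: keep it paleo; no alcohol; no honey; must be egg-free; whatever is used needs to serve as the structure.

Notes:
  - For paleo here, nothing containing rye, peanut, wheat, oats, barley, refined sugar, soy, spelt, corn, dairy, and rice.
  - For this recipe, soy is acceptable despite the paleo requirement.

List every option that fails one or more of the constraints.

A, C, E, F, G

A: has spelt, so not paleo — reject
B: every rule checks out — valid
C: not usable as a structure; has rum, so not alcohol-free — reject
D: soy is permitted under the paleo carve-out; nothing else excluded — valid
E: has barley malt, so not paleo; has sherry, so not alcohol-free (and 1 more) — reject
F: not usable as a structure; has honey, so not honey-free (and 1 more) — no
G: has spelt, so not paleo — no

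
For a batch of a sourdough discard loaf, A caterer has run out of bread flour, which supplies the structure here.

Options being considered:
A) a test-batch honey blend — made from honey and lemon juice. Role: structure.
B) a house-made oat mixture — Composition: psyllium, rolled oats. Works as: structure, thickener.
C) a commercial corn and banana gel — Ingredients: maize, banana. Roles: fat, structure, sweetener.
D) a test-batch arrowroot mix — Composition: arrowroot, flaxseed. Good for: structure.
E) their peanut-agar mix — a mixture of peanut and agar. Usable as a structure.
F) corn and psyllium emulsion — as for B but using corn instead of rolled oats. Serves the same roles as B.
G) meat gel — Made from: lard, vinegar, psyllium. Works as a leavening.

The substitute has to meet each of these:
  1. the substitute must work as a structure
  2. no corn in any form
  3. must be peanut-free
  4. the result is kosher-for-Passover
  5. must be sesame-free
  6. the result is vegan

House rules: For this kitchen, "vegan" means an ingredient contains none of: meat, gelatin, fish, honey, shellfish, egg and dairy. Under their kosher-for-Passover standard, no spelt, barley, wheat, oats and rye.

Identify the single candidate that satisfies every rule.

D

A: has honey, so not vegan — reject
B: has rolled oats, so not kosher-for-Passover — no
C: has maize, so not corn-free — no
D: only arrowroot and flaxseed; none excluded — OK
E: has peanut, so not peanut-free — no
F: has corn, so not corn-free — no
G: not usable as a structure; has lard, so not vegan — no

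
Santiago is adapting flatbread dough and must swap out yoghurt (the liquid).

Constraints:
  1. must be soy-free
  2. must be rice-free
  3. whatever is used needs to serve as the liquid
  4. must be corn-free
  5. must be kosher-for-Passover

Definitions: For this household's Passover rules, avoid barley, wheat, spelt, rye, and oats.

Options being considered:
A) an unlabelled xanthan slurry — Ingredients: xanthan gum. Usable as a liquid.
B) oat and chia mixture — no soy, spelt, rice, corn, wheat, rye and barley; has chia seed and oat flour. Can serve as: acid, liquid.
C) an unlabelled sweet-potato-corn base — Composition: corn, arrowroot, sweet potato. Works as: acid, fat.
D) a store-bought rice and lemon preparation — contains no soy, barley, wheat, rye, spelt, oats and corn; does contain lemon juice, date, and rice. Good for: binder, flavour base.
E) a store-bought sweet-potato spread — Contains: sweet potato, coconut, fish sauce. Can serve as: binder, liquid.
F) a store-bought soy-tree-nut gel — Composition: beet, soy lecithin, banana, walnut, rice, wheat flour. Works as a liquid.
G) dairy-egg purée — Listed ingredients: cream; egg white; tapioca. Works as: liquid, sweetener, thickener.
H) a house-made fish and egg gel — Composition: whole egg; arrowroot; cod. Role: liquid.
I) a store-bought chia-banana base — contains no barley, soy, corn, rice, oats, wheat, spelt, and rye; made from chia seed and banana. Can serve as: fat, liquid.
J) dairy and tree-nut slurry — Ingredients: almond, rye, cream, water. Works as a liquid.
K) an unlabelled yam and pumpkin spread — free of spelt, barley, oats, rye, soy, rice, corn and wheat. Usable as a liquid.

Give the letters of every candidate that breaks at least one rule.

B, C, D, F, J

A: nothing on the exclusion list — valid
B: has oat flour, so not kosher-for-Passover — reject
C: not usable as a liquid; has corn, so not corn-free — out
D: not usable as a liquid; has rice, so not rice-free — out
E: only coconut, fish sauce and sweet potato; none excluded — valid
F: has wheat flour, so not kosher-for-Passover; has rice, so not rice-free (and 1 more) — no
G: only cream, egg white, and tapioca; none excluded — keep
H: nothing on the exclusion list — OK
I: nothing on the exclusion list — OK
J: has rye, so not kosher-for-Passover — out
K: every rule checks out — keep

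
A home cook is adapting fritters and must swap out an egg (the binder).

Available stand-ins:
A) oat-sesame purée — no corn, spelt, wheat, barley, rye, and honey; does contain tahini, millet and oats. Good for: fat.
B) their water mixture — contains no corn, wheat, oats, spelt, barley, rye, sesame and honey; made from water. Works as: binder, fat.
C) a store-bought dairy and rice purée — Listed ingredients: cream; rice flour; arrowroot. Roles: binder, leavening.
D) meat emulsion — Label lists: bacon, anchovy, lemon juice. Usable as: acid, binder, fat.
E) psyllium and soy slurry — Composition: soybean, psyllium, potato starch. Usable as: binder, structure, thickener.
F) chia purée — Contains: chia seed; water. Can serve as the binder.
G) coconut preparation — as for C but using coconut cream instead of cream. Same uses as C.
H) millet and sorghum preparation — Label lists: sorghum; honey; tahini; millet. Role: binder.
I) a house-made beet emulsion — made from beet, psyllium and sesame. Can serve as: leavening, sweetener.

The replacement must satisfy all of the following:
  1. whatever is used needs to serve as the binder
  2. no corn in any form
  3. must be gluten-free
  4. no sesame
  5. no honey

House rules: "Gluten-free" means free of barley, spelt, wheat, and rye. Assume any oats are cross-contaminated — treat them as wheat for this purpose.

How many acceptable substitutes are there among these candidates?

6

A: not usable as a binder; has oats, so not gluten-free (and 1 more) — no
B: works as a binder, no corn, no sesame — keep
C: only cream, rice flour, and arrowroot; none excluded — valid
D: only anchovy, bacon, and lemon juice; none excluded — keep
E: only soybean, potato starch and psyllium; none excluded — valid
F: nothing on the exclusion list — valid
G: works as a binder, no corn, gluten-free — keep
H: has honey, so not honey-free; has tahini, so not sesame-free — out
I: not usable as a binder; has sesame, so not sesame-free — reject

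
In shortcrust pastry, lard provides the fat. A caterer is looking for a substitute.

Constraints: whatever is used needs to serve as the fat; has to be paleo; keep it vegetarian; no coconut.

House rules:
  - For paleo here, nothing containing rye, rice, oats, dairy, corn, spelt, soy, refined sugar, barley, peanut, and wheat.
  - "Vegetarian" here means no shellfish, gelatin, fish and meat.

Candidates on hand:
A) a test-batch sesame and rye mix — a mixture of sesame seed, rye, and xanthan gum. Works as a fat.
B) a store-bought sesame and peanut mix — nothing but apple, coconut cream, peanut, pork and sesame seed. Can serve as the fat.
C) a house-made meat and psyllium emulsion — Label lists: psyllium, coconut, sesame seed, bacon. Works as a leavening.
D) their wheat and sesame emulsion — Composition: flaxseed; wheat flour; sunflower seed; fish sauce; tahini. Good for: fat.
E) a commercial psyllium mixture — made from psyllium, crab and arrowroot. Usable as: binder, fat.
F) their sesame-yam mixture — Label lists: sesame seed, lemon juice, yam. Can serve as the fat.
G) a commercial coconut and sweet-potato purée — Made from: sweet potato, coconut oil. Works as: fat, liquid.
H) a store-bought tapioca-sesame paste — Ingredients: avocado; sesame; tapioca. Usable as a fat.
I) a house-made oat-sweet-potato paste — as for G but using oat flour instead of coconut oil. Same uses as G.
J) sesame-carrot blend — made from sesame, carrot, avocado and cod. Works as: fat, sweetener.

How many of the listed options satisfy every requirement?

2

A: has rye, so not paleo — no
B: has peanut, so not paleo; has pork, so not vegetarian (and 1 more) — out
C: not usable as a fat; has bacon, so not vegetarian (and 1 more) — reject
D: has wheat flour, so not paleo; has fish sauce, so not vegetarian — out
E: has crab, so not vegetarian — no
F: vegetarian, no coconut — keep
G: has coconut oil, so not coconut-free — reject
H: all constraints satisfied — valid
I: has oat flour, so not paleo — no
J: has cod, so not vegetarian — out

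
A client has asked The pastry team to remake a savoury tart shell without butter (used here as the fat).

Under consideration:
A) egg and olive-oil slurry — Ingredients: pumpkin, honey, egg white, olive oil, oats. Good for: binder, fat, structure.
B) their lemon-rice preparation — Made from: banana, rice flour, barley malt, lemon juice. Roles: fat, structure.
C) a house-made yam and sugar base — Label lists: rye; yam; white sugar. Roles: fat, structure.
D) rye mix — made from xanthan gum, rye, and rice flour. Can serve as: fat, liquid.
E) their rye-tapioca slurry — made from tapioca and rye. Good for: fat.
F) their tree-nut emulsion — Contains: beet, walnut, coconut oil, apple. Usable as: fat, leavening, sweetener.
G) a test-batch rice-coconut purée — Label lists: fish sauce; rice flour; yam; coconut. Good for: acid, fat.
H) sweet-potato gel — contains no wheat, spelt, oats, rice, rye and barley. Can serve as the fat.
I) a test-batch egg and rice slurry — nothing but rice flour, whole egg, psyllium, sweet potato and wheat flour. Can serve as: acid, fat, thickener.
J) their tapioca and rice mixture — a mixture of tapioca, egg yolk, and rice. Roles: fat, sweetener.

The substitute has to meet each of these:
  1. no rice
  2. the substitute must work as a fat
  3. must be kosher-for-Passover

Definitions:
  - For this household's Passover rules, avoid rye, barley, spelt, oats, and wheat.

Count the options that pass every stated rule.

2

A: has oats, so not kosher-for-Passover — reject
B: has barley malt, so not kosher-for-Passover; has rice flour, so not rice-free — no
C: has rye, so not kosher-for-Passover — reject
D: has rye, so not kosher-for-Passover; has rice flour, so not rice-free — out
E: has rye, so not kosher-for-Passover — reject
F: no rice, kosher-for-Passover — keep
G: has rice flour, so not rice-free — out
H: works as a fat, no rice, kosher-for-Passover — OK
I: has wheat flour, so not kosher-for-Passover; has rice flour, so not rice-free — no
J: has rice, so not rice-free — out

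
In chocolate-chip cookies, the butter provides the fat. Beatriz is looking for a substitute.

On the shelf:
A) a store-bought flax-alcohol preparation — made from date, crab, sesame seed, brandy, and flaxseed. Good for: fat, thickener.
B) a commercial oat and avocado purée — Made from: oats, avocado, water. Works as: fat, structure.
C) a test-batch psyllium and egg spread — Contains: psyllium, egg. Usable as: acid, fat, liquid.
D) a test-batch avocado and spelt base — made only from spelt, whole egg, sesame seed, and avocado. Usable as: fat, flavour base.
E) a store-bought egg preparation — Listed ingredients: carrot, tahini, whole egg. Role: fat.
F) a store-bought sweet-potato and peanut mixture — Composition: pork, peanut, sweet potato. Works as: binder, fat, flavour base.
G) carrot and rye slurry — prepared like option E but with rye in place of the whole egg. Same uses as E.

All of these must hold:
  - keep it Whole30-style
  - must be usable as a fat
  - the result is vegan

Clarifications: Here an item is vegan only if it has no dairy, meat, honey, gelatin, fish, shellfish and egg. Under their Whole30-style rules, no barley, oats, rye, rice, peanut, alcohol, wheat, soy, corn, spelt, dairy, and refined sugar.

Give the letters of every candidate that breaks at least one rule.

A: has crab, so not vegan; has brandy, so not Whole30-style — reject
B: has oats, so not Whole30-style — no
C: has egg, so not vegan — out
D: has whole egg, so not vegan; has spelt, so not Whole30-style — no
E: has whole egg, so not vegan — no
F: has pork, so not vegan; has peanut, so not Whole30-style — no
G: has rye, so not Whole30-style — out

A, B, C, D, E, F, G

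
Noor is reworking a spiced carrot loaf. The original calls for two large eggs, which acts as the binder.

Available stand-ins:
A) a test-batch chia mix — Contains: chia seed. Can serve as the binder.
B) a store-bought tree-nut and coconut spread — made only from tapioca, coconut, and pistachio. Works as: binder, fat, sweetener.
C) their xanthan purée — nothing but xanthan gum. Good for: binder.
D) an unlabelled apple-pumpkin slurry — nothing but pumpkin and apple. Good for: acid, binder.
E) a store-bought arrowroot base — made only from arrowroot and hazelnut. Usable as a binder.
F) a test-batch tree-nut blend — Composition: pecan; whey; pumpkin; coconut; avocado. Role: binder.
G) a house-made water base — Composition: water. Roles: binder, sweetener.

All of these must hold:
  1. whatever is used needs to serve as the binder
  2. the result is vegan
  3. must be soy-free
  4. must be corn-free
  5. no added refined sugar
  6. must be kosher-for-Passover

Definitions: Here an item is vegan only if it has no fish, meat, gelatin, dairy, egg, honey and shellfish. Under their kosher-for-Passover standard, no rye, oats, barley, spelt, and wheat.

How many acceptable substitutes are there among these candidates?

6

A: only chia seed; none excluded — OK
B: only coconut, pistachio and tapioca; none excluded — valid
C: all constraints satisfied — OK
D: no soy, vegan — valid
E: only hazelnut and arrowroot; none excluded — keep
F: has whey, so not vegan — no
G: only water; none excluded — keep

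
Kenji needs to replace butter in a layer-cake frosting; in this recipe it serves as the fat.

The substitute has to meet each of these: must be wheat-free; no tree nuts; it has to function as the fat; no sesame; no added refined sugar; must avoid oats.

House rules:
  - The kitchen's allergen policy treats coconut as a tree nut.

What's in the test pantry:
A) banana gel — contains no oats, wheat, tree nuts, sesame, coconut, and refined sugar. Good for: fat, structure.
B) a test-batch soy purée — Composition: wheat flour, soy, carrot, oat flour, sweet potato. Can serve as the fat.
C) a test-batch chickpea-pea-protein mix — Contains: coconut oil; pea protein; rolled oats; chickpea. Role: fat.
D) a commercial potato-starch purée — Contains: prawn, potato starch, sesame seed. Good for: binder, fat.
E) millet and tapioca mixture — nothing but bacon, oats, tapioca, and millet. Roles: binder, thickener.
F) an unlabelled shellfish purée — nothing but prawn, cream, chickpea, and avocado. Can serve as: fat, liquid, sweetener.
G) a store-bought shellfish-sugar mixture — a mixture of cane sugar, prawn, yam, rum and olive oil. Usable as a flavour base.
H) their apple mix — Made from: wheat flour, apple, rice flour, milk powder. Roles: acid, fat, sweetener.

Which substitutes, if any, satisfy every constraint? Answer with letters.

A, F

A: works as a fat, no sesame, tree-nut-free — keep
B: has wheat flour, so not wheat-free; has oat flour, so not oat-free — reject
C: has coconut oil, so not tree-nut-free; has rolled oats, so not oat-free — reject
D: has sesame seed, so not sesame-free — no
E: not usable as a fat; has oats, so not oat-free — no
F: cream and prawn etc. — none of it excluded — valid
G: not usable as a fat; has cane sugar, so not no-added-sugar — no
H: has wheat flour, so not wheat-free — out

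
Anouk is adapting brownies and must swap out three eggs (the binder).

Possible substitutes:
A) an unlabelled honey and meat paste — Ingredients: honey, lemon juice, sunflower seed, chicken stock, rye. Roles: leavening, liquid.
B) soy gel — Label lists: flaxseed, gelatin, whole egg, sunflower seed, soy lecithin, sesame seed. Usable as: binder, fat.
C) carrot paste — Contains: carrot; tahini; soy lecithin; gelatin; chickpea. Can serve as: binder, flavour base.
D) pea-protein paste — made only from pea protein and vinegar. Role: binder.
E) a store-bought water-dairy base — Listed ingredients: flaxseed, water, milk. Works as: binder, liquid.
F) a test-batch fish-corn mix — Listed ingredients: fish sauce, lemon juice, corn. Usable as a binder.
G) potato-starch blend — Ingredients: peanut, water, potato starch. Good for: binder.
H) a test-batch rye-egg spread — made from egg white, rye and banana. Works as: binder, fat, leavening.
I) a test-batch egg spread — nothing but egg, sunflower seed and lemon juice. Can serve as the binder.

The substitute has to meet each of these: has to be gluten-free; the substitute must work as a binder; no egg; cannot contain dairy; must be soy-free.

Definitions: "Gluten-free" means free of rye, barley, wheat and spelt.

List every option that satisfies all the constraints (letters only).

A: not usable as a binder; has rye, so not gluten-free — reject
B: has whole egg, so not egg-free; has soy lecithin, so not soy-free — out
C: has soy lecithin, so not soy-free — no
D: nothing on the exclusion list — valid
E: has milk, so not dairy-free — no
F: every rule checks out — valid
G: only peanut, potato starch, and water; none excluded — keep
H: has rye, so not gluten-free; has egg white, so not egg-free — reject
I: has egg, so not egg-free — out

D, F, G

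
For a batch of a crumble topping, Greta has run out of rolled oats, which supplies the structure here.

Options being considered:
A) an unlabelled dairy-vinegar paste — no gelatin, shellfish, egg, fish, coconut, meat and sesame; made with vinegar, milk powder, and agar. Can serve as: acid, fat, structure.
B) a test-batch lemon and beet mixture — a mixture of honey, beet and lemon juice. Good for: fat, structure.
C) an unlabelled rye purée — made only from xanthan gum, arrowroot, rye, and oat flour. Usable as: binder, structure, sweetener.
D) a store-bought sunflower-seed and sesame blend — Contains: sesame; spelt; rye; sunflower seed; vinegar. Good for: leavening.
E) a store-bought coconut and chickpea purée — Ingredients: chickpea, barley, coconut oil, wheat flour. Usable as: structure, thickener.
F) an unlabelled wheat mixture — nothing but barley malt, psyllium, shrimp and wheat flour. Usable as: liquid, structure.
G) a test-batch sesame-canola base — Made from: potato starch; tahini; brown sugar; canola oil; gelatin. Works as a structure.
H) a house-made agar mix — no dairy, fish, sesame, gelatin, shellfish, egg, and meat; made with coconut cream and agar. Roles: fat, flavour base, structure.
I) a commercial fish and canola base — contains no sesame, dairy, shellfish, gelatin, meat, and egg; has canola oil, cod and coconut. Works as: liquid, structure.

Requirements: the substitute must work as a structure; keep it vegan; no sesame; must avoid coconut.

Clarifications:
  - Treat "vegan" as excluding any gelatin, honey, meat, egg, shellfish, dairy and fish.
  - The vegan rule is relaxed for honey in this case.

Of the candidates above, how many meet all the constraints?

2

A: has milk powder, so not vegan — out
B: honey is permitted under the vegan carve-out; nothing else excluded — keep
C: works as a structure, no coconut, no sesame — keep
D: not usable as a structure; has sesame, so not sesame-free — out
E: has coconut oil, so not coconut-free — reject
F: has shrimp, so not vegan — no
G: has gelatin, so not vegan; has tahini, so not sesame-free — reject
H: has coconut cream, so not coconut-free — reject
I: has cod, so not vegan; has coconut, so not coconut-free — reject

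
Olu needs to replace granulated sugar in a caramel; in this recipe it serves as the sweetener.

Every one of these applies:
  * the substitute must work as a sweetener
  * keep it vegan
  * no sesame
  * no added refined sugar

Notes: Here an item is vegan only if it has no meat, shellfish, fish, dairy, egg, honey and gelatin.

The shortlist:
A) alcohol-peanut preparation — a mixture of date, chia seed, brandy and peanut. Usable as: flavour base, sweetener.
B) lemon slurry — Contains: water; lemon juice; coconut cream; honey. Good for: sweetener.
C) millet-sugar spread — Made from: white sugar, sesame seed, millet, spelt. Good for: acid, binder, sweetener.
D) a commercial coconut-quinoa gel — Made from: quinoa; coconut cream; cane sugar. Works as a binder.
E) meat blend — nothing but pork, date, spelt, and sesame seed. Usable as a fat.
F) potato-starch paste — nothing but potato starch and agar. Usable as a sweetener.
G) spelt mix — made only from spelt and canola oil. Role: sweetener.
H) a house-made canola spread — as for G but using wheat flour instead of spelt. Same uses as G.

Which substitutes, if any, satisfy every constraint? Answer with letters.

A: brandy and peanut etc. — none of it excluded — keep
B: has honey, so not vegan — no
C: has sesame seed, so not sesame-free; has white sugar, so not no-added-sugar — out
D: not usable as a sweetener; has cane sugar, so not no-added-sugar — no
E: not usable as a sweetener; has pork, so not vegan (and 1 more) — out
F: all constraints satisfied — OK
G: all constraints satisfied — keep
H: only wheat flour and canola oil; none excluded — valid

A, F, G, H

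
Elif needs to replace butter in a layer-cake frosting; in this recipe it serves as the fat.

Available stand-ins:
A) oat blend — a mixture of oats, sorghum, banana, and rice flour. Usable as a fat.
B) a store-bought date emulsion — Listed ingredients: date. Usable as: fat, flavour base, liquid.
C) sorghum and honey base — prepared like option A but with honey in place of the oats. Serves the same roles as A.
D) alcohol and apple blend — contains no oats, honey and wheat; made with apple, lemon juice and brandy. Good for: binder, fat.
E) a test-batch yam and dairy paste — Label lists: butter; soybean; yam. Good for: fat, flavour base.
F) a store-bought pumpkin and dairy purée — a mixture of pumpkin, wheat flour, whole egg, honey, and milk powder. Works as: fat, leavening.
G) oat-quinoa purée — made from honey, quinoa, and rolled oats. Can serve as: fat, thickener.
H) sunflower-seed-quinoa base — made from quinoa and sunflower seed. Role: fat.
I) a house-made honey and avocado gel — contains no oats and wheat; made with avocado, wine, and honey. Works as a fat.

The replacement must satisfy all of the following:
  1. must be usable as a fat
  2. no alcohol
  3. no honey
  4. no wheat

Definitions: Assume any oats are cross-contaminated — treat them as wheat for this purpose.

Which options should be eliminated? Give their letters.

A, C, D, F, G, I

A: has oats, so not wheat-free — reject
B: works as a fat, no honey, wheat-free — valid
C: has honey, so not honey-free — no
D: has brandy, so not alcohol-free — no
E: wheat-free, no alcohol — OK
F: has wheat flour, so not wheat-free; has honey, so not honey-free — no
G: has rolled oats, so not wheat-free; has honey, so not honey-free — out
H: only sunflower seed and quinoa; none excluded — keep
I: has honey, so not honey-free; has wine, so not alcohol-free — reject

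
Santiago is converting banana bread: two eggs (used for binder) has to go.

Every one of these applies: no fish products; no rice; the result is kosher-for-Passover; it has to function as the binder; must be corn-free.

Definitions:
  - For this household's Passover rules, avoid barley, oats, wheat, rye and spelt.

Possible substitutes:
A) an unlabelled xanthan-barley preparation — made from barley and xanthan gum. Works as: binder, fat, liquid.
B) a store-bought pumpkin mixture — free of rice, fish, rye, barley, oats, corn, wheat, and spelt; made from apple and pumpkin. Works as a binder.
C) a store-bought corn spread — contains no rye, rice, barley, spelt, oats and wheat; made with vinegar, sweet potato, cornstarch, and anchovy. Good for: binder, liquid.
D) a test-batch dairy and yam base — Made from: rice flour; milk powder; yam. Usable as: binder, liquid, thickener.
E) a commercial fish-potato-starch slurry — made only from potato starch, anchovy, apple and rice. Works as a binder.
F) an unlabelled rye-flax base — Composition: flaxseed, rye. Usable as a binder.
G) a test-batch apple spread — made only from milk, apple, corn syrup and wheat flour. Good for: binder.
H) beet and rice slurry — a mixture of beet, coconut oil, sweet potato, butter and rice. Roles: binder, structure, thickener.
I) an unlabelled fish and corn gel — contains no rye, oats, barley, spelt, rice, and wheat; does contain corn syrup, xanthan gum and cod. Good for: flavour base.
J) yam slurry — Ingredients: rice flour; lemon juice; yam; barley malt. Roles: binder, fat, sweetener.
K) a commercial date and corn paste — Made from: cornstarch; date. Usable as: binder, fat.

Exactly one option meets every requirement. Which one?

A: has barley, so not kosher-for-Passover — out
B: works as a binder, no rice, no fish — keep
C: has cornstarch, so not corn-free; has anchovy, so not fish-free — no
D: has rice flour, so not rice-free — reject
E: has rice, so not rice-free; has anchovy, so not fish-free — out
F: has rye, so not kosher-for-Passover — no
G: has wheat flour, so not kosher-for-Passover; has corn syrup, so not corn-free — out
H: has rice, so not rice-free — no
I: not usable as a binder; has corn syrup, so not corn-free (and 1 more) — reject
J: has barley malt, so not kosher-for-Passover; has rice flour, so not rice-free — no
K: has cornstarch, so not corn-free — reject

B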